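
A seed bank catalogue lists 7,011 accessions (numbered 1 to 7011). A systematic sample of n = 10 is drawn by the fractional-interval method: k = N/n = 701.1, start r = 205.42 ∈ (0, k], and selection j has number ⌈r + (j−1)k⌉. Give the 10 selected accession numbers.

j=1: r + 0k = 205.42 → ⌈·⌉ = 206
j=2: r + 1k = 906.52 → ⌈·⌉ = 907
j=3: r + 2k = 1607.62 → ⌈·⌉ = 1608
j=4: r + 3k = 2308.72 → ⌈·⌉ = 2309
j=5: r + 4k = 3009.82 → ⌈·⌉ = 3010
j=6: r + 5k = 3710.92 → ⌈·⌉ = 3711
j=7: r + 6k = 4412.02 → ⌈·⌉ = 4413
j=8: r + 7k = 5113.12 → ⌈·⌉ = 5114
j=9: r + 8k = 5814.22 → ⌈·⌉ = 5815
j=10: r + 9k = 6515.32 → ⌈·⌉ = 6516

206, 907, 1608, 2309, 3010, 3711, 4413, 5114, 5815, 6516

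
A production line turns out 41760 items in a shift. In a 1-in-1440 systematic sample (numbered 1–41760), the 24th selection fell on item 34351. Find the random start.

1231

k = 1440
r = 34351 − (24−1)×1440 = 34351 − 33120 = 1231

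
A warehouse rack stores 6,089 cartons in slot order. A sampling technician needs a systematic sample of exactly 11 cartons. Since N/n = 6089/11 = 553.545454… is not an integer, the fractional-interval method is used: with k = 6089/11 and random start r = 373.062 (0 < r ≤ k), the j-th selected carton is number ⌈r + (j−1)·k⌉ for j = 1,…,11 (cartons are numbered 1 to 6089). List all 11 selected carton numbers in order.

j=1: r + 0k = 373.062 → ⌈·⌉ = 374
j=2: r + 1k = 926.607454… → ⌈·⌉ = 927
j=3: r + 2k = 1480.152909… → ⌈·⌉ = 1481
j=4: r + 3k = 2033.698363… → ⌈·⌉ = 2034
j=5: r + 4k = 2587.243818… → ⌈·⌉ = 2588
j=6: r + 5k = 3140.789272… → ⌈·⌉ = 3141
j=7: r + 6k = 3694.334727… → ⌈·⌉ = 3695
j=8: r + 7k = 4247.880181… → ⌈·⌉ = 4248
j=9: r + 8k = 4801.425636… → ⌈·⌉ = 4802
j=10: r + 9k = 5354.971090… → ⌈·⌉ = 5355
j=11: r + 10k = 5908.516545… → ⌈·⌉ = 5909

374, 927, 1481, 2034, 2588, 3141, 3695, 4248, 4802, 5355, 5909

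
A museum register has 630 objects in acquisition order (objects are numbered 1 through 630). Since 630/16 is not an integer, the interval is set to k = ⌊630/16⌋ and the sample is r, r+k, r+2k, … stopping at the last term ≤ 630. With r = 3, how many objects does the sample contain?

17

k = ⌊630/16⌋ = 39
Achieved size = ⌊(630 − 3)/39⌋ + 1 = ⌊627/39⌋ + 1 = 16 + 1 = 17
(last selection: 3 + 16×39 = 627 ≤ 630; next would be 666 > 630)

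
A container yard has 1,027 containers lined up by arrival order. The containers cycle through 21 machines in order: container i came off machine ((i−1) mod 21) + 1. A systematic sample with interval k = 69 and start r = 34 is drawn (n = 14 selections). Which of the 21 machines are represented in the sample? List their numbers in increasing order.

1, 4, 7, 10, 13, 16, 19

Consecutive selections differ by k = 69, so their machine numbers differ by 69 mod 21 = 6.
gcd(69, 21) = 3, so the sample visits 21/3 = 7 distinct residues mod 21.
Start 34 is machine 13; the machines hit are 1, 4, 7, 10, 13, 16, 19.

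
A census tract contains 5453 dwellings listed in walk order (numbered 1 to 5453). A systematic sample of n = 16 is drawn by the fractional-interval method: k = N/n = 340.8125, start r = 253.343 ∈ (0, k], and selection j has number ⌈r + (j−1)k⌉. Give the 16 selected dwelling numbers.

254, 595, 935, 1276, 1617, 1958, 2299, 2640, 2980, 3321, 3662, 4003, 4344, 4684, 5025, 5366

j=1: r + 0k = 253.343 → ⌈·⌉ = 254
j=2: r + 1k = 594.1555 → ⌈·⌉ = 595
j=3: r + 2k = 934.968 → ⌈·⌉ = 935
j=4: r + 3k = 1275.7805 → ⌈·⌉ = 1276
j=5: r + 4k = 1616.593 → ⌈·⌉ = 1617
j=6: r + 5k = 1957.4055 → ⌈·⌉ = 1958
j=7: r + 6k = 2298.218 → ⌈·⌉ = 2299
j=8: r + 7k = 2639.0305 → ⌈·⌉ = 2640
j=9: r + 8k = 2979.843 → ⌈·⌉ = 2980
j=10: r + 9k = 3320.6555 → ⌈·⌉ = 3321
j=11: r + 10k = 3661.468 → ⌈·⌉ = 3662
j=12: r + 11k = 4002.2805 → ⌈·⌉ = 4003
j=13: r + 12k = 4343.093 → ⌈·⌉ = 4344
j=14: r + 13k = 4683.9055 → ⌈·⌉ = 4684
j=15: r + 14k = 5024.718 → ⌈·⌉ = 5025
j=16: r + 15k = 5365.5305 → ⌈·⌉ = 5366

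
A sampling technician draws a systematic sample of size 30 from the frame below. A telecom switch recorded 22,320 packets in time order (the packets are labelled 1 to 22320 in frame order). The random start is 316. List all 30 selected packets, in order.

k = N/n = 22320/30 = 744
packet 1: 316
packet 2: 316 + 744 = 1060
packet 3: 1060 + 744 = 1804
packet 4: 1804 + 744 = 2548
packet 5: 2548 + 744 = 3292
packet 6: 3292 + 744 = 4036
packet 7: 4036 + 744 = 4780
packet 8: 4780 + 744 = 5524
packet 9: 5524 + 744 = 6268
packet 10: 6268 + 744 = 7012
packet 11: 7012 + 744 = 7756
packet 12: 7756 + 744 = 8500
packet 13: 8500 + 744 = 9244
packet 14: 9244 + 744 = 9988
packet 15: 9988 + 744 = 10732
packet 16: 10732 + 744 = 11476
packet 17: 11476 + 744 = 12220
packet 18: 12220 + 744 = 12964
packet 19: 12964 + 744 = 13708
packet 20: 13708 + 744 = 14452
packet 21: 14452 + 744 = 15196
packet 22: 15196 + 744 = 15940
packet 23: 15940 + 744 = 16684
packet 24: 16684 + 744 = 17428
packet 25: 17428 + 744 = 18172
packet 26: 18172 + 744 = 18916
packet 27: 18916 + 744 = 19660
packet 28: 19660 + 744 = 20404
packet 29: 20404 + 744 = 21148
packet 30: 21148 + 744 = 21892

316, 1060, 1804, 2548, 3292, 4036, 4780, 5524, 6268, 7012, 7756, 8500, 9244, 9988, 10732, 11476, 12220, 12964, 13708, 14452, 15196, 15940, 16684, 17428, 18172, 18916, 19660, 20404, 21148, 21892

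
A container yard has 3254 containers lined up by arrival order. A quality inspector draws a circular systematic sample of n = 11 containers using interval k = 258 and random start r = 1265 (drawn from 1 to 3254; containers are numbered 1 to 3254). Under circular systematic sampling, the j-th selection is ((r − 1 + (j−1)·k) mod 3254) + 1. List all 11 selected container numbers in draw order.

Selection 1: 1265
Selection 2: 1265 + 258 = 1523
Selection 3: 1523 + 258 = 1781
Selection 4: 1781 + 258 = 2039
Selection 5: 2039 + 258 = 2297
Selection 6: 2297 + 258 = 2555
Selection 7: 2555 + 258 = 2813
Selection 8: 2813 + 258 = 3071
Selection 9: 3071 + 258 = 3329 → 3329 − 3254 = 75
Selection 10: 75 + 258 = 333
Selection 11: 333 + 258 = 591

1265, 1523, 1781, 2039, 2297, 2555, 2813, 3071, 75, 333, 591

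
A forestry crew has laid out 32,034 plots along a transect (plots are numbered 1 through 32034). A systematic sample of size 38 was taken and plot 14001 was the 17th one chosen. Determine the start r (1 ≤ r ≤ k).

k = 32034/38 = 843
r = 14001 − (17−1)×843 = 14001 − 13488 = 513

513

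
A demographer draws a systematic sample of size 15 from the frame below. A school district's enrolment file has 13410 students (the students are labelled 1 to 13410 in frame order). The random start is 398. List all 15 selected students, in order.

k = N/n = 13410/15 = 894
student 1: 398
student 2: 398 + 894 = 1292
student 3: 1292 + 894 = 2186
student 4: 2186 + 894 = 3080
student 5: 3080 + 894 = 3974
student 6: 3974 + 894 = 4868
student 7: 4868 + 894 = 5762
student 8: 5762 + 894 = 6656
student 9: 6656 + 894 = 7550
student 10: 7550 + 894 = 8444
student 11: 8444 + 894 = 9338
student 12: 9338 + 894 = 10232
student 13: 10232 + 894 = 11126
student 14: 11126 + 894 = 12020
student 15: 12020 + 894 = 12914

398, 1292, 2186, 3080, 3974, 4868, 5762, 6656, 7550, 8444, 9338, 10232, 11126, 12020, 12914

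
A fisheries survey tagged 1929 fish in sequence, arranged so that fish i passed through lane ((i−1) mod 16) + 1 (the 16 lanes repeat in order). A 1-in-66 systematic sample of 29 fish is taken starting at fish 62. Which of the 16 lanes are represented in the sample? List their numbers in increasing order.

Consecutive selections differ by k = 66, so their lane numbers differ by 66 mod 16 = 2.
gcd(66, 16) = 2, so the sample visits 16/2 = 8 distinct residues mod 16.
Start 62 is lane 14; the lanes hit are 2, 4, 6, 8, 10, 12, 14, 16.

2, 4, 6, 8, 10, 12, 14, 16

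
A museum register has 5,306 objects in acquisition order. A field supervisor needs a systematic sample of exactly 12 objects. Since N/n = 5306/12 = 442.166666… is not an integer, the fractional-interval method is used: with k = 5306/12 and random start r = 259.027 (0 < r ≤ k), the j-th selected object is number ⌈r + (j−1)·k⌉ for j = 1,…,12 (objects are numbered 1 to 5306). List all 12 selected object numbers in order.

260, 702, 1144, 1586, 2028, 2470, 2913, 3355, 3797, 4239, 4681, 5123

j=1: r + 0k = 259.027 → ⌈·⌉ = 260
j=2: r + 1k = 701.193666… → ⌈·⌉ = 702
j=3: r + 2k = 1143.360333… → ⌈·⌉ = 1144
j=4: r + 3k = 1585.527 → ⌈·⌉ = 1586
j=5: r + 4k = 2027.693666… → ⌈·⌉ = 2028
j=6: r + 5k = 2469.860333… → ⌈·⌉ = 2470
j=7: r + 6k = 2912.027 → ⌈·⌉ = 2913
j=8: r + 7k = 3354.193666… → ⌈·⌉ = 3355
j=9: r + 8k = 3796.360333… → ⌈·⌉ = 3797
j=10: r + 9k = 4238.527 → ⌈·⌉ = 4239
j=11: r + 10k = 4680.693666… → ⌈·⌉ = 4681
j=12: r + 11k = 5122.860333… → ⌈·⌉ = 5123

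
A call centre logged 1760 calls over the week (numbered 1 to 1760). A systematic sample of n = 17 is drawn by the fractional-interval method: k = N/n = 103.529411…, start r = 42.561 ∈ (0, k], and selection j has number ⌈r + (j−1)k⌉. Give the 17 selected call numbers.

43, 147, 250, 354, 457, 561, 664, 768, 871, 975, 1078, 1182, 1285, 1389, 1492, 1596, 1700

j=1: r + 0k = 42.561 → ⌈·⌉ = 43
j=2: r + 1k = 146.090411… → ⌈·⌉ = 147
j=3: r + 2k = 249.619823… → ⌈·⌉ = 250
j=4: r + 3k = 353.149235… → ⌈·⌉ = 354
j=5: r + 4k = 456.678647… → ⌈·⌉ = 457
j=6: r + 5k = 560.208058… → ⌈·⌉ = 561
j=7: r + 6k = 663.737470… → ⌈·⌉ = 664
j=8: r + 7k = 767.266882… → ⌈·⌉ = 768
j=9: r + 8k = 870.796294… → ⌈·⌉ = 871
j=10: r + 9k = 974.325705… → ⌈·⌉ = 975
j=11: r + 10k = 1077.855117… → ⌈·⌉ = 1078
j=12: r + 11k = 1181.384529… → ⌈·⌉ = 1182
j=13: r + 12k = 1284.913941… → ⌈·⌉ = 1285
j=14: r + 13k = 1388.443352… → ⌈·⌉ = 1389
j=15: r + 14k = 1491.972764… → ⌈·⌉ = 1492
j=16: r + 15k = 1595.502176… → ⌈·⌉ = 1596
j=17: r + 16k = 1699.031588… → ⌈·⌉ = 1700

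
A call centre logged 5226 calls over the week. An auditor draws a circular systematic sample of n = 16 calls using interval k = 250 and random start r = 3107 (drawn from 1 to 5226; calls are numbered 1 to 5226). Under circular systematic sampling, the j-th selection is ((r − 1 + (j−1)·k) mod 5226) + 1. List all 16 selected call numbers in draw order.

Selection 1: 3107
Selection 2: 3107 + 250 = 3357
Selection 3: 3357 + 250 = 3607
Selection 4: 3607 + 250 = 3857
Selection 5: 3857 + 250 = 4107
Selection 6: 4107 + 250 = 4357
Selection 7: 4357 + 250 = 4607
Selection 8: 4607 + 250 = 4857
Selection 9: 4857 + 250 = 5107
Selection 10: 5107 + 250 = 5357 → 5357 − 5226 = 131
Selection 11: 131 + 250 = 381
Selection 12: 381 + 250 = 631
Selection 13: 631 + 250 = 881
Selection 14: 881 + 250 = 1131
Selection 15: 1131 + 250 = 1381
Selection 16: 1381 + 250 = 1631

3107, 3357, 3607, 3857, 4107, 4357, 4607, 4857, 5107, 131, 381, 631, 881, 1131, 1381, 1631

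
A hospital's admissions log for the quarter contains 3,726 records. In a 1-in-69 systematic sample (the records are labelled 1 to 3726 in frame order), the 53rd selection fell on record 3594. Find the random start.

k = 69
r = 3594 − (53−1)×69 = 3594 − 3588 = 6

6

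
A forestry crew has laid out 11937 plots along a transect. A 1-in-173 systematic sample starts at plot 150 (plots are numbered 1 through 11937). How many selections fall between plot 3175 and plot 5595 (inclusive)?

14

k = 173
First selection ≥ 3175: 150 + ⌈(3175−150)/173⌉·173 = 150 + 18×173 = 3264
Last selection ≤ 5595: 150 + ⌊(5595−150)/173⌋·173 = 150 + 31×173 = 5513
Count = 31 − 18 + 1 = 14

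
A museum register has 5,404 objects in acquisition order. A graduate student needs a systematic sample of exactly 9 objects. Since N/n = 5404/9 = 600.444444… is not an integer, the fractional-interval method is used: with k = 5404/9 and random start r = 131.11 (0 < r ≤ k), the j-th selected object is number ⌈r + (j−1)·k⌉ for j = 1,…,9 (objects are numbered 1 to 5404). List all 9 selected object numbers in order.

j=1: r + 0k = 131.11 → ⌈·⌉ = 132
j=2: r + 1k = 731.554444… → ⌈·⌉ = 732
j=3: r + 2k = 1331.998888… → ⌈·⌉ = 1332
j=4: r + 3k = 1932.443333… → ⌈·⌉ = 1933
j=5: r + 4k = 2532.887777… → ⌈·⌉ = 2533
j=6: r + 5k = 3133.332222… → ⌈·⌉ = 3134
j=7: r + 6k = 3733.776666… → ⌈·⌉ = 3734
j=8: r + 7k = 4334.221111… → ⌈·⌉ = 4335
j=9: r + 8k = 4934.665555… → ⌈·⌉ = 4935

132, 732, 1332, 1933, 2533, 3134, 3734, 4335, 4935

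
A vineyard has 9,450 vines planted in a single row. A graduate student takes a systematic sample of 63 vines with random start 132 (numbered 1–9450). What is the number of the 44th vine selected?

6582

k = 9450/63 = 150
44th selection = r + (44−1)·k = 132 + 43×150 = 132 + 6450 = 6582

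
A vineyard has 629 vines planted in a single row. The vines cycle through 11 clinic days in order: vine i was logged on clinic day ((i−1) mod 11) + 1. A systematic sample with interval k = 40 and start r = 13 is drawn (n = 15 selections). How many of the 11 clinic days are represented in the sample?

Consecutive selections differ by k = 40, so their clinic day numbers differ by 40 mod 11 = 7.
gcd(40, 11) = 1, so the sample visits 11/1 = 11 distinct residues mod 11.
Start 13 is clinic day 2; the clinic days hit are 1, 2, 3, 4, 5, 6, 7, 8, 9, 10, 11.

11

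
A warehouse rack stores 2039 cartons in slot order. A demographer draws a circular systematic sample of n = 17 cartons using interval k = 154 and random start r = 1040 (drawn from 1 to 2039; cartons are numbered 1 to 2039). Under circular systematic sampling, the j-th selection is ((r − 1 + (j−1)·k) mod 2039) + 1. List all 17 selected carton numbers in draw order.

1040, 1194, 1348, 1502, 1656, 1810, 1964, 79, 233, 387, 541, 695, 849, 1003, 1157, 1311, 1465

Selection 1: 1040
Selection 2: 1040 + 154 = 1194
Selection 3: 1194 + 154 = 1348
Selection 4: 1348 + 154 = 1502
Selection 5: 1502 + 154 = 1656
Selection 6: 1656 + 154 = 1810
Selection 7: 1810 + 154 = 1964
Selection 8: 1964 + 154 = 2118 → 2118 − 2039 = 79
Selection 9: 79 + 154 = 233
Selection 10: 233 + 154 = 387
Selection 11: 387 + 154 = 541
Selection 12: 541 + 154 = 695
Selection 13: 695 + 154 = 849
Selection 14: 849 + 154 = 1003
Selection 15: 1003 + 154 = 1157
Selection 16: 1157 + 154 = 1311
Selection 17: 1311 + 154 = 1465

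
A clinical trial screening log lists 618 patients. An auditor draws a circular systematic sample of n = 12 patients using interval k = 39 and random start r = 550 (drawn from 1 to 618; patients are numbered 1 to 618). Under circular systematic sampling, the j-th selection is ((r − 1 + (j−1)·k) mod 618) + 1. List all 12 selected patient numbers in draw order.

550, 589, 10, 49, 88, 127, 166, 205, 244, 283, 322, 361

Selection 1: 550
Selection 2: 550 + 39 = 589
Selection 3: 589 + 39 = 628 → 628 − 618 = 10
Selection 4: 10 + 39 = 49
Selection 5: 49 + 39 = 88
Selection 6: 88 + 39 = 127
Selection 7: 127 + 39 = 166
Selection 8: 166 + 39 = 205
Selection 9: 205 + 39 = 244
Selection 10: 244 + 39 = 283
Selection 11: 283 + 39 = 322
Selection 12: 322 + 39 = 361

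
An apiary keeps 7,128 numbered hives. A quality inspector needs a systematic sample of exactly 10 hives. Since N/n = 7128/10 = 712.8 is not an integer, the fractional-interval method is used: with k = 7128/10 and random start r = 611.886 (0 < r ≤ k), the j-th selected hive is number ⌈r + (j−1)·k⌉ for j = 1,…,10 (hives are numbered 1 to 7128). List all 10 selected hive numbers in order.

612, 1325, 2038, 2751, 3464, 4176, 4889, 5602, 6315, 7028

j=1: r + 0k = 611.886 → ⌈·⌉ = 612
j=2: r + 1k = 1324.686 → ⌈·⌉ = 1325
j=3: r + 2k = 2037.486 → ⌈·⌉ = 2038
j=4: r + 3k = 2750.286 → ⌈·⌉ = 2751
j=5: r + 4k = 3463.086 → ⌈·⌉ = 3464
j=6: r + 5k = 4175.886 → ⌈·⌉ = 4176
j=7: r + 6k = 4888.686 → ⌈·⌉ = 4889
j=8: r + 7k = 5601.486 → ⌈·⌉ = 5602
j=9: r + 8k = 6314.286 → ⌈·⌉ = 6315
j=10: r + 9k = 7027.086 → ⌈·⌉ = 7028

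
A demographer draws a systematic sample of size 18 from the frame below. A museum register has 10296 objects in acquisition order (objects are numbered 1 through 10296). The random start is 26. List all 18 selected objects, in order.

26, 598, 1170, 1742, 2314, 2886, 3458, 4030, 4602, 5174, 5746, 6318, 6890, 7462, 8034, 8606, 9178, 9750

k = N/n = 10296/18 = 572
object 1: 26
object 2: 26 + 572 = 598
object 3: 598 + 572 = 1170
object 4: 1170 + 572 = 1742
object 5: 1742 + 572 = 2314
object 6: 2314 + 572 = 2886
object 7: 2886 + 572 = 3458
object 8: 3458 + 572 = 4030
object 9: 4030 + 572 = 4602
object 10: 4602 + 572 = 5174
object 11: 5174 + 572 = 5746
object 12: 5746 + 572 = 6318
object 13: 6318 + 572 = 6890
object 14: 6890 + 572 = 7462
object 15: 7462 + 572 = 8034
object 16: 8034 + 572 = 8606
object 17: 8606 + 572 = 9178
object 18: 9178 + 572 = 9750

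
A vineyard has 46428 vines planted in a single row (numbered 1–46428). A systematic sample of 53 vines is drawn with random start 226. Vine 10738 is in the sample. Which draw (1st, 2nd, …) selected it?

13

k = 46428/53 = 876
position = (10738 − 226)/876 + 1 = 10512/876 + 1 = 12 + 1 = 13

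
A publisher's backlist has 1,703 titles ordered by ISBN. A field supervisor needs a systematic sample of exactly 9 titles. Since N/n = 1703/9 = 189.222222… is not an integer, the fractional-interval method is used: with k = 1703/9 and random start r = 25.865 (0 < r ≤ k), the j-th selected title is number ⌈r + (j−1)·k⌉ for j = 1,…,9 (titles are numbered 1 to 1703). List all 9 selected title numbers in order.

j=1: r + 0k = 25.865 → ⌈·⌉ = 26
j=2: r + 1k = 215.087222… → ⌈·⌉ = 216
j=3: r + 2k = 404.309444… → ⌈·⌉ = 405
j=4: r + 3k = 593.531666… → ⌈·⌉ = 594
j=5: r + 4k = 782.753888… → ⌈·⌉ = 783
j=6: r + 5k = 971.976111… → ⌈·⌉ = 972
j=7: r + 6k = 1161.198333… → ⌈·⌉ = 1162
j=8: r + 7k = 1350.420555… → ⌈·⌉ = 1351
j=9: r + 8k = 1539.642777… → ⌈·⌉ = 1540

26, 216, 405, 594, 783, 972, 1162, 1351, 1540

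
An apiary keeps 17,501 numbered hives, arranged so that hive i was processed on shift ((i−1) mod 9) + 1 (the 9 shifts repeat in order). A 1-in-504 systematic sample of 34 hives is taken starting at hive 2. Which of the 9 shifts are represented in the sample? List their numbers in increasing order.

Consecutive selections differ by k = 504, so their shift numbers differ by 504 mod 9 = 0.
gcd(504, 9) = 9, so the sample visits 9/9 = 1 distinct residues mod 9.
Start 2 is shift 2; the shifts hit are 2.

2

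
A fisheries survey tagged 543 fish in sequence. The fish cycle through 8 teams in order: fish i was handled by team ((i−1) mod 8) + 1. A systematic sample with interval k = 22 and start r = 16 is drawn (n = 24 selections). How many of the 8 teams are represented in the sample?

4

Consecutive selections differ by k = 22, so their team numbers differ by 22 mod 8 = 6.
gcd(22, 8) = 2, so the sample visits 8/2 = 4 distinct residues mod 8.
Start 16 is team 8; the teams hit are 2, 4, 6, 8.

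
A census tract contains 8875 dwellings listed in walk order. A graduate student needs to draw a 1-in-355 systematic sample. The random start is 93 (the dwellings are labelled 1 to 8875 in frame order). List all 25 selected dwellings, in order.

93, 448, 803, 1158, 1513, 1868, 2223, 2578, 2933, 3288, 3643, 3998, 4353, 4708, 5063, 5418, 5773, 6128, 6483, 6838, 7193, 7548, 7903, 8258, 8613

dwelling 1: 93
dwelling 2: 93 + 355 = 448
dwelling 3: 448 + 355 = 803
dwelling 4: 803 + 355 = 1158
dwelling 5: 1158 + 355 = 1513
dwelling 6: 1513 + 355 = 1868
dwelling 7: 1868 + 355 = 2223
dwelling 8: 2223 + 355 = 2578
dwelling 9: 2578 + 355 = 2933
dwelling 10: 2933 + 355 = 3288
dwelling 11: 3288 + 355 = 3643
dwelling 12: 3643 + 355 = 3998
dwelling 13: 3998 + 355 = 4353
dwelling 14: 4353 + 355 = 4708
dwelling 15: 4708 + 355 = 5063
dwelling 16: 5063 + 355 = 5418
dwelling 17: 5418 + 355 = 5773
dwelling 18: 5773 + 355 = 6128
dwelling 19: 6128 + 355 = 6483
dwelling 20: 6483 + 355 = 6838
dwelling 21: 6838 + 355 = 7193
dwelling 22: 7193 + 355 = 7548
dwelling 23: 7548 + 355 = 7903
dwelling 24: 7903 + 355 = 8258
dwelling 25: 8258 + 355 = 8613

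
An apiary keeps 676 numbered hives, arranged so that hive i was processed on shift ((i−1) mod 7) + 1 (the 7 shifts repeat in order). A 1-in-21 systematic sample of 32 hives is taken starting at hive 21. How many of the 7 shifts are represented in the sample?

1

Consecutive selections differ by k = 21, so their shift numbers differ by 21 mod 7 = 0.
gcd(21, 7) = 7, so the sample visits 7/7 = 1 distinct residues mod 7.
Start 21 is shift 7; the shifts hit are 7.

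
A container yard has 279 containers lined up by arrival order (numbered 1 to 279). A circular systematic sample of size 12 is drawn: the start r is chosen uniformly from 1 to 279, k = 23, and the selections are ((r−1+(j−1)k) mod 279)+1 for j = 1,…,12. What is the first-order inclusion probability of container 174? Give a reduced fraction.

For each position j, as r ranges over 1…279 the j-th selection hits every container exactly once, so container 174 is selected for exactly 12 of the 279 starts.
Inclusion probability = 12/279 = 4/93.

4/93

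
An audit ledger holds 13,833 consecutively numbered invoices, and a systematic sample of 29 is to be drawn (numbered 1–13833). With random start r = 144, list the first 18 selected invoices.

144, 621, 1098, 1575, 2052, 2529, 3006, 3483, 3960, 4437, 4914, 5391, 5868, 6345, 6822, 7299, 7776, 8253

k = N/n = 13833/29 = 477
invoice 1: 144
invoice 2: 144 + 477 = 621
invoice 3: 621 + 477 = 1098
invoice 4: 1098 + 477 = 1575
invoice 5: 1575 + 477 = 2052
invoice 6: 2052 + 477 = 2529
invoice 7: 2529 + 477 = 3006
invoice 8: 3006 + 477 = 3483
invoice 9: 3483 + 477 = 3960
invoice 10: 3960 + 477 = 4437
invoice 11: 4437 + 477 = 4914
invoice 12: 4914 + 477 = 5391
invoice 13: 5391 + 477 = 5868
invoice 14: 5868 + 477 = 6345
invoice 15: 6345 + 477 = 6822
invoice 16: 6822 + 477 = 7299
invoice 17: 7299 + 477 = 7776
invoice 18: 7776 + 477 = 8253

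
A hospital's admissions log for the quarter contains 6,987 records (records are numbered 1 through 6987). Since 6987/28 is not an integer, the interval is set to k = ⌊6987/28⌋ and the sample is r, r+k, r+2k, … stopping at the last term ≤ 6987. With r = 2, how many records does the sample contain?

k = ⌊6987/28⌋ = 249
Achieved size = ⌊(6987 − 2)/249⌋ + 1 = ⌊6985/249⌋ + 1 = 28 + 1 = 29
(last selection: 2 + 28×249 = 6974 ≤ 6987; next would be 7223 > 6987)

29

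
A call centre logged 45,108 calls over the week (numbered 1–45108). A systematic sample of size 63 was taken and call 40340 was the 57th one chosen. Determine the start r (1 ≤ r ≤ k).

244

k = 45108/63 = 716
r = 40340 − (57−1)×716 = 40340 − 40096 = 244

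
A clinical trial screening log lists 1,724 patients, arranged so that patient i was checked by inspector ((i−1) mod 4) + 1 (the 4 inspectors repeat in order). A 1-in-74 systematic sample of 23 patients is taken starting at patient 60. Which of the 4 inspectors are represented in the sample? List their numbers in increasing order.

2, 4

Consecutive selections differ by k = 74, so their inspector numbers differ by 74 mod 4 = 2.
gcd(74, 4) = 2, so the sample visits 4/2 = 2 distinct residues mod 4.
Start 60 is inspector 4; the inspectors hit are 2, 4.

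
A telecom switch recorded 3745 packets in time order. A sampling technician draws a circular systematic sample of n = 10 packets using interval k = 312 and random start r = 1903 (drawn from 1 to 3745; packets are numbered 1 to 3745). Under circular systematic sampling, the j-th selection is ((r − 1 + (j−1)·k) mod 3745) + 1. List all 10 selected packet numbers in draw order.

1903, 2215, 2527, 2839, 3151, 3463, 30, 342, 654, 966

Selection 1: 1903
Selection 2: 1903 + 312 = 2215
Selection 3: 2215 + 312 = 2527
Selection 4: 2527 + 312 = 2839
Selection 5: 2839 + 312 = 3151
Selection 6: 3151 + 312 = 3463
Selection 7: 3463 + 312 = 3775 → 3775 − 3745 = 30
Selection 8: 30 + 312 = 342
Selection 9: 342 + 312 = 654
Selection 10: 654 + 312 = 966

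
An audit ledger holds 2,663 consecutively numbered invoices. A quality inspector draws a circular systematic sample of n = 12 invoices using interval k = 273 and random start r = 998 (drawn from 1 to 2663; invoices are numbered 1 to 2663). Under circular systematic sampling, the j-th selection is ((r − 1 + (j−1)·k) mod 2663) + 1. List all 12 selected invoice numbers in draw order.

Selection 1: 998
Selection 2: 998 + 273 = 1271
Selection 3: 1271 + 273 = 1544
Selection 4: 1544 + 273 = 1817
Selection 5: 1817 + 273 = 2090
Selection 6: 2090 + 273 = 2363
Selection 7: 2363 + 273 = 2636
Selection 8: 2636 + 273 = 2909 → 2909 − 2663 = 246
Selection 9: 246 + 273 = 519
Selection 10: 519 + 273 = 792
Selection 11: 792 + 273 = 1065
Selection 12: 1065 + 273 = 1338

998, 1271, 1544, 1817, 2090, 2363, 2636, 246, 519, 792, 1065, 1338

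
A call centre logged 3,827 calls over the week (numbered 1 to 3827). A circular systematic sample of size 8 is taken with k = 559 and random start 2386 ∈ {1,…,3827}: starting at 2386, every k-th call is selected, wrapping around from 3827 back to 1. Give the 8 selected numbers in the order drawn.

Selection 1: 2386
Selection 2: 2386 + 559 = 2945
Selection 3: 2945 + 559 = 3504
Selection 4: 3504 + 559 = 4063 → 4063 − 3827 = 236
Selection 5: 236 + 559 = 795
Selection 6: 795 + 559 = 1354
Selection 7: 1354 + 559 = 1913
Selection 8: 1913 + 559 = 2472

2386, 2945, 3504, 236, 795, 1354, 1913, 2472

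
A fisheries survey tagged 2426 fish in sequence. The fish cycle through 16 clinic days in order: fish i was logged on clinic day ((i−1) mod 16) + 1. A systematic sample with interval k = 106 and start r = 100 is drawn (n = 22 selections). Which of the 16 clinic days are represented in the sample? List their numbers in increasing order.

2, 4, 6, 8, 10, 12, 14, 16

Consecutive selections differ by k = 106, so their clinic day numbers differ by 106 mod 16 = 10.
gcd(106, 16) = 2, so the sample visits 16/2 = 8 distinct residues mod 16.
Start 100 is clinic day 4; the clinic days hit are 2, 4, 6, 8, 10, 12, 14, 16.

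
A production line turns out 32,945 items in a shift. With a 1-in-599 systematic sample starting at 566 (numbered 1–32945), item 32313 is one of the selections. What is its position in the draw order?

54

k = 599
position = (32313 − 566)/599 + 1 = 31747/599 + 1 = 53 + 1 = 54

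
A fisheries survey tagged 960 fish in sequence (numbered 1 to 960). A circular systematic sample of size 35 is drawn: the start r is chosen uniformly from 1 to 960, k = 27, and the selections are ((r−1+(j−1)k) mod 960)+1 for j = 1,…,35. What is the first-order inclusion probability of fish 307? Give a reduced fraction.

7/192

For each position j, as r ranges over 1…960 the j-th selection hits every fish exactly once, so fish 307 is selected for exactly 35 of the 960 starts.
Inclusion probability = 35/960 = 7/192.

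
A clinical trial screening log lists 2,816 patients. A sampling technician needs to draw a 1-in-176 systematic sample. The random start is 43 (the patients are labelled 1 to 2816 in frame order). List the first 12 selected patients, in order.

patient 1: 43
patient 2: 43 + 176 = 219
patient 3: 219 + 176 = 395
patient 4: 395 + 176 = 571
patient 5: 571 + 176 = 747
patient 6: 747 + 176 = 923
patient 7: 923 + 176 = 1099
patient 8: 1099 + 176 = 1275
patient 9: 1275 + 176 = 1451
patient 10: 1451 + 176 = 1627
patient 11: 1627 + 176 = 1803
patient 12: 1803 + 176 = 1979

43, 219, 395, 571, 747, 923, 1099, 1275, 1451, 1627, 1803, 1979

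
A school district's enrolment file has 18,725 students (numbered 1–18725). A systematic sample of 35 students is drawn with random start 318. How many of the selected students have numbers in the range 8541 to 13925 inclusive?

10

k = 18725/35 = 535
First selection ≥ 8541: 318 + ⌈(8541−318)/535⌉·535 = 318 + 16×535 = 8878
Last selection ≤ 13925: 318 + ⌊(13925−318)/535⌋·535 = 318 + 25×535 = 13693
Count = 25 − 16 + 1 = 10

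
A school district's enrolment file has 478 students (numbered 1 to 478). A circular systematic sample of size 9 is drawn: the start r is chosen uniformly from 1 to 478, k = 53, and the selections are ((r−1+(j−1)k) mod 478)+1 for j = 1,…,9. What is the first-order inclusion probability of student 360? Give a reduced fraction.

For each position j, as r ranges over 1…478 the j-th selection hits every student exactly once, so student 360 is selected for exactly 9 of the 478 starts.
Inclusion probability = 9/478.

9/478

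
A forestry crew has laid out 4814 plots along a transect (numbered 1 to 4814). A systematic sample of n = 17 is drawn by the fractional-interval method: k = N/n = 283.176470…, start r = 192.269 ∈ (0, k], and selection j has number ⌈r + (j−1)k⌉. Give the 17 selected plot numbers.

j=1: r + 0k = 192.269 → ⌈·⌉ = 193
j=2: r + 1k = 475.445470… → ⌈·⌉ = 476
j=3: r + 2k = 758.621941… → ⌈·⌉ = 759
j=4: r + 3k = 1041.798411… → ⌈·⌉ = 1042
j=5: r + 4k = 1324.974882… → ⌈·⌉ = 1325
j=6: r + 5k = 1608.151352… → ⌈·⌉ = 1609
j=7: r + 6k = 1891.327823… → ⌈·⌉ = 1892
j=8: r + 7k = 2174.504294… → ⌈·⌉ = 2175
j=9: r + 8k = 2457.680764… → ⌈·⌉ = 2458
j=10: r + 9k = 2740.857235… → ⌈·⌉ = 2741
j=11: r + 10k = 3024.033705… → ⌈·⌉ = 3025
j=12: r + 11k = 3307.210176… → ⌈·⌉ = 3308
j=13: r + 12k = 3590.386647… → ⌈·⌉ = 3591
j=14: r + 13k = 3873.563117… → ⌈·⌉ = 3874
j=15: r + 14k = 4156.739588… → ⌈·⌉ = 4157
j=16: r + 15k = 4439.916058… → ⌈·⌉ = 4440
j=17: r + 16k = 4723.092529… → ⌈·⌉ = 4724

193, 476, 759, 1042, 1325, 1609, 1892, 2175, 2458, 2741, 3025, 3308, 3591, 3874, 4157, 4440, 4724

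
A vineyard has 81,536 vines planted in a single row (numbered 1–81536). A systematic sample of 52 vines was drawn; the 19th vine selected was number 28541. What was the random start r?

317

k = 81536/52 = 1568
r = 28541 − (19−1)×1568 = 28541 − 28224 = 317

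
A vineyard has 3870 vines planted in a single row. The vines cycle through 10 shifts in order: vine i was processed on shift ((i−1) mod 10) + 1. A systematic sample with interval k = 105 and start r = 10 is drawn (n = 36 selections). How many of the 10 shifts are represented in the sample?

2

Consecutive selections differ by k = 105, so their shift numbers differ by 105 mod 10 = 5.
gcd(105, 10) = 5, so the sample visits 10/5 = 2 distinct residues mod 10.
Start 10 is shift 10; the shifts hit are 5, 10.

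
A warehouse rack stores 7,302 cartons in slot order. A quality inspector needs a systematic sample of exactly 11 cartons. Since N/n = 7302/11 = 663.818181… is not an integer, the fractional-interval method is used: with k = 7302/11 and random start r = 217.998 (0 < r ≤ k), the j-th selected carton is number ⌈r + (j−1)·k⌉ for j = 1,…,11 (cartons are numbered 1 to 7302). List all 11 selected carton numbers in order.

j=1: r + 0k = 217.998 → ⌈·⌉ = 218
j=2: r + 1k = 881.816181… → ⌈·⌉ = 882
j=3: r + 2k = 1545.634363… → ⌈·⌉ = 1546
j=4: r + 3k = 2209.452545… → ⌈·⌉ = 2210
j=5: r + 4k = 2873.270727… → ⌈·⌉ = 2874
j=6: r + 5k = 3537.088909… → ⌈·⌉ = 3538
j=7: r + 6k = 4200.907090… → ⌈·⌉ = 4201
j=8: r + 7k = 4864.725272… → ⌈·⌉ = 4865
j=9: r + 8k = 5528.543454… → ⌈·⌉ = 5529
j=10: r + 9k = 6192.361636… → ⌈·⌉ = 6193
j=11: r + 10k = 6856.179818… → ⌈·⌉ = 6857

218, 882, 1546, 2210, 2874, 3538, 4201, 4865, 5529, 6193, 6857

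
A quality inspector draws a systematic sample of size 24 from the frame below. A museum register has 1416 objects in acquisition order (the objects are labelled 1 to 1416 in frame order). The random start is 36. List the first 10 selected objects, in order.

k = N/n = 1416/24 = 59
object 1: 36
object 2: 36 + 59 = 95
object 3: 95 + 59 = 154
object 4: 154 + 59 = 213
object 5: 213 + 59 = 272
object 6: 272 + 59 = 331
object 7: 331 + 59 = 390
object 8: 390 + 59 = 449
object 9: 449 + 59 = 508
object 10: 508 + 59 = 567

36, 95, 154, 213, 272, 331, 390, 449, 508, 567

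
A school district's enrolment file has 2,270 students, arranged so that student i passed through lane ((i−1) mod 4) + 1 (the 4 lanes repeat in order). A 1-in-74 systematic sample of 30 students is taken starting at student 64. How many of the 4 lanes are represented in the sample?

2

Consecutive selections differ by k = 74, so their lane numbers differ by 74 mod 4 = 2.
gcd(74, 4) = 2, so the sample visits 4/2 = 2 distinct residues mod 4.
Start 64 is lane 4; the lanes hit are 2, 4.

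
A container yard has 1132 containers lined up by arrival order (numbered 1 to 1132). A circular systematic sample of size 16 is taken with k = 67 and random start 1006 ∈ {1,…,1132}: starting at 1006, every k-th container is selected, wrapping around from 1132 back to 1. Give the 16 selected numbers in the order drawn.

Selection 1: 1006
Selection 2: 1006 + 67 = 1073
Selection 3: 1073 + 67 = 1140 → 1140 − 1132 = 8
Selection 4: 8 + 67 = 75
Selection 5: 75 + 67 = 142
Selection 6: 142 + 67 = 209
Selection 7: 209 + 67 = 276
Selection 8: 276 + 67 = 343
Selection 9: 343 + 67 = 410
Selection 10: 410 + 67 = 477
Selection 11: 477 + 67 = 544
Selection 12: 544 + 67 = 611
Selection 13: 611 + 67 = 678
Selection 14: 678 + 67 = 745
Selection 15: 745 + 67 = 812
Selection 16: 812 + 67 = 879

1006, 1073, 8, 75, 142, 209, 276, 343, 410, 477, 544, 611, 678, 745, 812, 879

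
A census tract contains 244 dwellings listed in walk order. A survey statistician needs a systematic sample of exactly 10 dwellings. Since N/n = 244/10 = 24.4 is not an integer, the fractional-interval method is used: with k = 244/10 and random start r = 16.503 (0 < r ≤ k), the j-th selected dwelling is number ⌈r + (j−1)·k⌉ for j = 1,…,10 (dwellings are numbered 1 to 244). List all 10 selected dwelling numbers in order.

j=1: r + 0k = 16.503 → ⌈·⌉ = 17
j=2: r + 1k = 40.903 → ⌈·⌉ = 41
j=3: r + 2k = 65.303 → ⌈·⌉ = 66
j=4: r + 3k = 89.703 → ⌈·⌉ = 90
j=5: r + 4k = 114.103 → ⌈·⌉ = 115
j=6: r + 5k = 138.503 → ⌈·⌉ = 139
j=7: r + 6k = 162.903 → ⌈·⌉ = 163
j=8: r + 7k = 187.303 → ⌈·⌉ = 188
j=9: r + 8k = 211.703 → ⌈·⌉ = 212
j=10: r + 9k = 236.103 → ⌈·⌉ = 237

17, 41, 66, 90, 115, 139, 163, 188, 212, 237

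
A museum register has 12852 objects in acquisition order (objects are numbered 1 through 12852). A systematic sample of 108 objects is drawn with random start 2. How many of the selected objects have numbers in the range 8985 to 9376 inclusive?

3

k = 12852/108 = 119
First selection ≥ 8985: 2 + ⌈(8985−2)/119⌉·119 = 2 + 76×119 = 9046
Last selection ≤ 9376: 2 + ⌊(9376−2)/119⌋·119 = 2 + 78×119 = 9284
Count = 78 − 76 + 1 = 3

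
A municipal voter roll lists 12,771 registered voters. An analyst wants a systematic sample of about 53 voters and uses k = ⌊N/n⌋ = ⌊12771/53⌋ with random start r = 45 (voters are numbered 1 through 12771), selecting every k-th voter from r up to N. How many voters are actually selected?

54

k = ⌊12771/53⌋ = 240
Achieved size = ⌊(12771 − 45)/240⌋ + 1 = ⌊12726/240⌋ + 1 = 53 + 1 = 54
(last selection: 45 + 53×240 = 12765 ≤ 12771; next would be 13005 > 12771)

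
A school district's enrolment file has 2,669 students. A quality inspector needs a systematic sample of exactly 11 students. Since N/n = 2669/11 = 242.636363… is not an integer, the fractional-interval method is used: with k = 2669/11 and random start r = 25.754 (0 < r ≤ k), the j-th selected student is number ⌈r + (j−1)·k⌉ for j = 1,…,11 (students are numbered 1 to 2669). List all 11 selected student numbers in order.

26, 269, 512, 754, 997, 1239, 1482, 1725, 1967, 2210, 2453

j=1: r + 0k = 25.754 → ⌈·⌉ = 26
j=2: r + 1k = 268.390363… → ⌈·⌉ = 269
j=3: r + 2k = 511.026727… → ⌈·⌉ = 512
j=4: r + 3k = 753.663090… → ⌈·⌉ = 754
j=5: r + 4k = 996.299454… → ⌈·⌉ = 997
j=6: r + 5k = 1238.935818… → ⌈·⌉ = 1239
j=7: r + 6k = 1481.572181… → ⌈·⌉ = 1482
j=8: r + 7k = 1724.208545… → ⌈·⌉ = 1725
j=9: r + 8k = 1966.844909… → ⌈·⌉ = 1967
j=10: r + 9k = 2209.481272… → ⌈·⌉ = 2210
j=11: r + 10k = 2452.117636… → ⌈·⌉ = 2453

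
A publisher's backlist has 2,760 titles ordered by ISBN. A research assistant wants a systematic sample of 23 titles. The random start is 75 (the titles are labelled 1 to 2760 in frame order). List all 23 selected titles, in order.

75, 195, 315, 435, 555, 675, 795, 915, 1035, 1155, 1275, 1395, 1515, 1635, 1755, 1875, 1995, 2115, 2235, 2355, 2475, 2595, 2715

k = N/n = 2760/23 = 120
title 1: 75
title 2: 75 + 120 = 195
title 3: 195 + 120 = 315
title 4: 315 + 120 = 435
title 5: 435 + 120 = 555
title 6: 555 + 120 = 675
title 7: 675 + 120 = 795
title 8: 795 + 120 = 915
title 9: 915 + 120 = 1035
title 10: 1035 + 120 = 1155
title 11: 1155 + 120 = 1275
title 12: 1275 + 120 = 1395
title 13: 1395 + 120 = 1515
title 14: 1515 + 120 = 1635
title 15: 1635 + 120 = 1755
title 16: 1755 + 120 = 1875
title 17: 1875 + 120 = 1995
title 18: 1995 + 120 = 2115
title 19: 2115 + 120 = 2235
title 20: 2235 + 120 = 2355
title 21: 2355 + 120 = 2475
title 22: 2475 + 120 = 2595
title 23: 2595 + 120 = 2715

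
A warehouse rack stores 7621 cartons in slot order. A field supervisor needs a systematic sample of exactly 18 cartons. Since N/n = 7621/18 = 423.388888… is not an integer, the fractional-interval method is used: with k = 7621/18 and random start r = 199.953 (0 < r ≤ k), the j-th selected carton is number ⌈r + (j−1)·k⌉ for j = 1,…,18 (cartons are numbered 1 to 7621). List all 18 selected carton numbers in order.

j=1: r + 0k = 199.953 → ⌈·⌉ = 200
j=2: r + 1k = 623.341888… → ⌈·⌉ = 624
j=3: r + 2k = 1046.730777… → ⌈·⌉ = 1047
j=4: r + 3k = 1470.119666… → ⌈·⌉ = 1471
j=5: r + 4k = 1893.508555… → ⌈·⌉ = 1894
j=6: r + 5k = 2316.897444… → ⌈·⌉ = 2317
j=7: r + 6k = 2740.286333… → ⌈·⌉ = 2741
j=8: r + 7k = 3163.675222… → ⌈·⌉ = 3164
j=9: r + 8k = 3587.064111… → ⌈·⌉ = 3588
j=10: r + 9k = 4010.453 → ⌈·⌉ = 4011
j=11: r + 10k = 4433.841888… → ⌈·⌉ = 4434
j=12: r + 11k = 4857.230777… → ⌈·⌉ = 4858
j=13: r + 12k = 5280.619666… → ⌈·⌉ = 5281
j=14: r + 13k = 5704.008555… → ⌈·⌉ = 5705
j=15: r + 14k = 6127.397444… → ⌈·⌉ = 6128
j=16: r + 15k = 6550.786333… → ⌈·⌉ = 6551
j=17: r + 16k = 6974.175222… → ⌈·⌉ = 6975
j=18: r + 17k = 7397.564111… → ⌈·⌉ = 7398

200, 624, 1047, 1471, 1894, 2317, 2741, 3164, 3588, 4011, 4434, 4858, 5281, 5705, 6128, 6551, 6975, 7398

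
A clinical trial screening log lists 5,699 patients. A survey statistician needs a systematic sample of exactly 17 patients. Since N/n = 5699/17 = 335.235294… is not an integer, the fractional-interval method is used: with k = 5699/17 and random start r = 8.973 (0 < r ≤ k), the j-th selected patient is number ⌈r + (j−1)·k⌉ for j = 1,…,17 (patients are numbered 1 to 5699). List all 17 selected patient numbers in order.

j=1: r + 0k = 8.973 → ⌈·⌉ = 9
j=2: r + 1k = 344.208294… → ⌈·⌉ = 345
j=3: r + 2k = 679.443588… → ⌈·⌉ = 680
j=4: r + 3k = 1014.678882… → ⌈·⌉ = 1015
j=5: r + 4k = 1349.914176… → ⌈·⌉ = 1350
j=6: r + 5k = 1685.149470… → ⌈·⌉ = 1686
j=7: r + 6k = 2020.384764… → ⌈·⌉ = 2021
j=8: r + 7k = 2355.620058… → ⌈·⌉ = 2356
j=9: r + 8k = 2690.855352… → ⌈·⌉ = 2691
j=10: r + 9k = 3026.090647… → ⌈·⌉ = 3027
j=11: r + 10k = 3361.325941… → ⌈·⌉ = 3362
j=12: r + 11k = 3696.561235… → ⌈·⌉ = 3697
j=13: r + 12k = 4031.796529… → ⌈·⌉ = 4032
j=14: r + 13k = 4367.031823… → ⌈·⌉ = 4368
j=15: r + 14k = 4702.267117… → ⌈·⌉ = 4703
j=16: r + 15k = 5037.502411… → ⌈·⌉ = 5038
j=17: r + 16k = 5372.737705… → ⌈·⌉ = 5373

9, 345, 680, 1015, 1350, 1686, 2021, 2356, 2691, 3027, 3362, 3697, 4032, 4368, 4703, 5038, 5373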